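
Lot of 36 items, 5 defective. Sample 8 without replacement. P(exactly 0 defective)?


Hypergeometric: C(5,0)×C(31,8)/C(36,8)
= 1×7888725/30260340 = 195/748

P(X=0) = 195/748 ≈ 26.07%


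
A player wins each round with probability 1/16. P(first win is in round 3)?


Geometric: P(X=3) = (1-p)^(k-1)×p = (15/16)^2×1/16 = 225/4096

P(X=3) = 225/4096 ≈ 5.49%


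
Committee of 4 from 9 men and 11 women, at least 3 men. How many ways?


Count by #men:
  3M,1W: C(9,3)×C(11,1)=924
  4M,0W: C(9,4)×C(11,0)=126
Total = 1050

1050


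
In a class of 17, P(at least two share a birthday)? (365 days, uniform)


P(all different) = Π(365-i)/365 for i=0..16
= 0.684992
P(match) = 1 - 0.684992 = 0.315008

P ≈ 0.3150 ≈ 31.50%


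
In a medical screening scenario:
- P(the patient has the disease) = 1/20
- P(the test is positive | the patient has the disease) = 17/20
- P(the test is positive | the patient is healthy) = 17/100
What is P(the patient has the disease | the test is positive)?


Using Bayes' theorem:
P(A|B) = P(B|A)·P(A) / P(B)

P(the test is positive) = 17/20 × 1/20 + 17/100 × 19/20
= 17/400 + 323/2000 = 51/250

P(the patient has the disease|the test is positive) = (17/400) / (51/250) = 5/24

P(the patient has the disease|the test is positive) = 5/24 ≈ 20.83%


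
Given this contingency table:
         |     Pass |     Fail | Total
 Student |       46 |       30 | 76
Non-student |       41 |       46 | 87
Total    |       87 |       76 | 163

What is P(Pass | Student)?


P(Pass | Student) = 46/(46+30) = 46/76 = 23/38

P(Pass|Student) = 23/38 ≈ 60.53%


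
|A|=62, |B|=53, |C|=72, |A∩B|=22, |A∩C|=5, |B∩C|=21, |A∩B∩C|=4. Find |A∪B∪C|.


|A∪B∪C| = 62+53+72-22-5-21+4 = 143

|A∪B∪C| = 143


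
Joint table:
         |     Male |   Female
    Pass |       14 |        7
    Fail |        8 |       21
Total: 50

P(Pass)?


P(Pass) = (14+7)/50 = 21/50

P(Pass) = 21/50 ≈ 42.00%


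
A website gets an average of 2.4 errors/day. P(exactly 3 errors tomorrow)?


Poisson(λ=2.4): P(X=3) = e^(-λ)×λ^k/k!
= e^(-2.4) × 2.4^3 / 3!
≈ 0.09071795329 × 13.824 / 6 ≈ 0.209014

P(X=3) ≈ 0.209014 ≈ 20.90%


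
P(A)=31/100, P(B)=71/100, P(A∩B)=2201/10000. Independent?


P(A)×P(B) = 2201/10000
P(A∩B) = 2201/10000
Equal ✓ → Independent

Yes, independent


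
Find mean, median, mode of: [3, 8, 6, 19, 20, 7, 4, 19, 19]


Sorted: [3, 4, 6, 7, 8, 19, 19, 19, 20]
Mean = 105/9 = 35/3
Median = 8
Freq: {3: 1, 8: 1, 6: 1, 19: 3, 20: 1, 7: 1, 4: 1}
Mode: [19]

Mean=35/3, Median=8, Mode=19


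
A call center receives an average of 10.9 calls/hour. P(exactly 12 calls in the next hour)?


Poisson(λ=10.9): P(X=12) = e^(-λ)×λ^k/k!
= e^(-10.9) × 10.9^12 / 12!
≈ 1.8458234e-05 × 2.81266478178e+12 / 479001600 ≈ 0.108385

P(X=12) ≈ 0.108385 ≈ 10.84%


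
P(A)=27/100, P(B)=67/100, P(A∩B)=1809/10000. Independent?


P(A)×P(B) = 1809/10000
P(A∩B) = 1809/10000
Equal ✓ → Independent

Yes, independent


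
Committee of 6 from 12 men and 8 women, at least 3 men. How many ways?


Count by #men:
  3M,3W: C(12,3)×C(8,3)=12320
  4M,2W: C(12,4)×C(8,2)=13860
  5M,1W: C(12,5)×C(8,1)=6336
  6M,0W: C(12,6)×C(8,0)=924
Total = 33440

33440


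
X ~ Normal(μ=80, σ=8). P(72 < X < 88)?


z₁=(72-80)/8=-1.0, z₂=(88-80)/8=1.0
P = Φ(1.0) - Φ(-1.0) = 0.841345 - 0.158655 = 0.682690 ≈ 0.6827

P(72 < X < 88) ≈ 0.6827


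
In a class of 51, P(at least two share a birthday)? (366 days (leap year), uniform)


P(all different) = Π(366-i)/366 for i=0..50
= 0.025839
P(match) = 1 - 0.025839 = 0.974161

P ≈ 0.9742 ≈ 97.42%


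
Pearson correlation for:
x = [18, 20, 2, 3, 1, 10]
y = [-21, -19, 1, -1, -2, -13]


n=6, Σx=54, Σy=-55, Σxy=-891, Σx²=838, Σy²=977
r = (6×(-891) - 54×(-55))/√((6×838 - 54²)(6×977 - (-55)²))
= -2376/√(2112×2837) = -2376/√5991744 ≈ -2376/2447.8039 ≈ -0.9707

r ≈ -0.9707


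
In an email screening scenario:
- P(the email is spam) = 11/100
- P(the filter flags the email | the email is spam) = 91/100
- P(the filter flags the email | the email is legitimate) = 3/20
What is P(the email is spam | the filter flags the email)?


Using Bayes' theorem:
P(A|B) = P(B|A)·P(A) / P(B)

P(the filter flags the email) = 91/100 × 11/100 + 3/20 × 89/100
= 1001/10000 + 267/2000 = 146/625

P(the email is spam|the filter flags the email) = (1001/10000) / (146/625) = 1001/2336

P(the email is spam|the filter flags the email) = 1001/2336 ≈ 42.85%


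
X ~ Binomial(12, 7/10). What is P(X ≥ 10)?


P(X ≥ 10) = Σ P(X=i) for i=10..12
P(X=10) = 83895148953/500000000000
P(X=11) = 17795940687/250000000000
P(X=12) = 13841287201/1000000000000
Sum = 50563069571/200000000000

P(X ≥ 10) = 50563069571/200000000000 ≈ 25.28%


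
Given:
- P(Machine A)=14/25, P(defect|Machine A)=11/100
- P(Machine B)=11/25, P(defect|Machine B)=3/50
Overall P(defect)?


P(B) = Σ P(B|Aᵢ)×P(Aᵢ)
  11/100×14/25 = 77/1250
  3/50×11/25 = 33/1250
Sum = 11/125

P(defect) = 11/125 ≈ 8.80%


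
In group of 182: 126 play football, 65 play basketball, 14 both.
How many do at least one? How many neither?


|A∪B| = 126+65-14 = 177
Neither = 182-177 = 5

At least one: 177; Neither: 5


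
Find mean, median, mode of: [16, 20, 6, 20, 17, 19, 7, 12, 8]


Sorted: [6, 7, 8, 12, 16, 17, 19, 20, 20]
Mean = 125/9
Median = 16
Freq: {16: 1, 20: 2, 6: 1, 17: 1, 19: 1, 7: 1, 12: 1, 8: 1}
Mode: [20]

Mean=125/9, Median=16, Mode=20


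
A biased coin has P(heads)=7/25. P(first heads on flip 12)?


Geometric: P(X=12) = (1-p)^(k-1)×p = (18/25)^11×7/25 = 449878870554624/59604644775390625

P(X=12) = 449878870554624/59604644775390625 ≈ 0.75%


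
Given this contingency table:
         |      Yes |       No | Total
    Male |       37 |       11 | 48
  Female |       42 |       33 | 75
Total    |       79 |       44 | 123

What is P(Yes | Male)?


P(Yes | Male) = 37/(37+11) = 37/48

P(Yes|Male) = 37/48 ≈ 77.08%


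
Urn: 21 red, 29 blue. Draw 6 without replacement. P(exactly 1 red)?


Hypergeometric: C(21,1)×C(29,5)/C(50,6)
= 21×118755/15890700 = 3393/21620

P(X=1) = 3393/21620 ≈ 15.69%


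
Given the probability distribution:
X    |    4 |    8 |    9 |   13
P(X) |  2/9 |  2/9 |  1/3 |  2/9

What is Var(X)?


E[X] = 77/9
E[X²] = 247/3
Var(X) = E[X²] - (E[X])² = 247/3 - 5929/81 = 740/81

Var(X) = 740/81 ≈ 9.1358


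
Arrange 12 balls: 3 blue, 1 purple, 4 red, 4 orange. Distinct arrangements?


12!/(3!×1!×4!×4!) = 138600

138600


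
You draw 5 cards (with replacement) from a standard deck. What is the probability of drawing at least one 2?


P(not a 2) = 48/52 = 12/13
P(none in 5 draws) = (12/13)^5 = 248832/371293
P(≥1 2) = 1 - 248832/371293 = 122461/371293

P = 122461/371293 ≈ 32.98%


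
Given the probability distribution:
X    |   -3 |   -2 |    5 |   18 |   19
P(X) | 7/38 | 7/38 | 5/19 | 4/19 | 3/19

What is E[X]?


E[X] = Σ x·P(X=x)
= (-3)×(7/38) + (-2)×(7/38) + (5)×(5/19) + (18)×(4/19) + (19)×(3/19)
= 273/38

E[X] = 273/38


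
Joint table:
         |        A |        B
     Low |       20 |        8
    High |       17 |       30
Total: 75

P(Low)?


P(Low) = (20+8)/75 = 28/75

P(Low) = 28/75 ≈ 37.33%


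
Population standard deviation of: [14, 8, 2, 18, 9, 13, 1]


Mean = 65/7
  (14-65/7)²=1089/49
  (8-65/7)²=81/49
  (2-65/7)²=2601/49
  (18-65/7)²=3721/49
  (9-65/7)²=4/49
  (13-65/7)²=676/49
  (1-65/7)²=3364/49
Σ(x-μ)² = 1648/7
σ² = (1648/7)/7 = 1648/49

σ = √(1648/49) ≈ 5.7994


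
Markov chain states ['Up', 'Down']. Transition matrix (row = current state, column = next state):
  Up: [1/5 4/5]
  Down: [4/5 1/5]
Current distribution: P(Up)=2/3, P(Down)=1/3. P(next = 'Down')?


P(next=Down) = Σᵢ P(now=i)×P(i→Down)
= 2/3×4/5 + 1/3×1/5
= 8/15 + 1/15 = 3/5

P = 3/5 ≈ 0.6000


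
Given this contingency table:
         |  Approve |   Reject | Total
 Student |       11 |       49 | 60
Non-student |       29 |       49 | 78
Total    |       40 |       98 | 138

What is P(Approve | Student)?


P(Approve | Student) = 11/(11+49) = 11/60

P(Approve|Student) = 11/60 ≈ 18.33%


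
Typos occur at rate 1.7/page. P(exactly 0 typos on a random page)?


Poisson(λ=1.7): P(X=0) = e^(-λ)×λ^k/k!
= e^(-1.7) × 1.7^0 / 0!
≈ 0.1826835241 × 1 / 1 ≈ 0.182684

P(X=0) ≈ 0.182684 ≈ 18.27%


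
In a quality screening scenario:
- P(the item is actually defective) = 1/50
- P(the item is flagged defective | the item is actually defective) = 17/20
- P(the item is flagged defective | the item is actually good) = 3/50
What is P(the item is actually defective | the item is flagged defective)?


Using Bayes' theorem:
P(A|B) = P(B|A)·P(A) / P(B)

P(the item is flagged defective) = 17/20 × 1/50 + 3/50 × 49/50
= 17/1000 + 147/2500 = 379/5000

P(the item is actually defective|the item is flagged defective) = (17/1000) / (379/5000) = 85/379

P(the item is actually defective|the item is flagged defective) = 85/379 ≈ 22.43%


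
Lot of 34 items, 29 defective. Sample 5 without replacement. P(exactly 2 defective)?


Hypergeometric: C(29,2)×C(5,3)/C(34,5)
= 406×10/278256 = 1015/69564

P(X=2) = 1015/69564 ≈ 1.46%


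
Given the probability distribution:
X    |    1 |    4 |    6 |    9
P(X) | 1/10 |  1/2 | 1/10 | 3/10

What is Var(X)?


E[X] = 27/5
E[X²] = 36
Var(X) = E[X²] - (E[X])² = 36 - 729/25 = 171/25

Var(X) = 171/25 ≈ 6.8400


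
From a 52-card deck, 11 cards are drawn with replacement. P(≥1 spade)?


P(not a spade) = 39/52 = 3/4
P(none in 11 draws) = (3/4)^11 = 177147/4194304
P(≥1 spade) = 1 - 177147/4194304 = 4017157/4194304

P = 4017157/4194304 ≈ 95.78%


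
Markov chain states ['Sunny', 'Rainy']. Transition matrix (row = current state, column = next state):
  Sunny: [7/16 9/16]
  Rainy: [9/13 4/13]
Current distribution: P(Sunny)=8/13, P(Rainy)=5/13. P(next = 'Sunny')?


P(next=Sunny) = Σᵢ P(now=i)×P(i→Sunny)
= 8/13×7/16 + 5/13×9/13
= 7/26 + 45/169 = 181/338

P = 181/338 ≈ 0.5355


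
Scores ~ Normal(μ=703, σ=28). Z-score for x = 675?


z = (x - μ)/σ = (675 - 703)/28 = -1.0

z = -1.0


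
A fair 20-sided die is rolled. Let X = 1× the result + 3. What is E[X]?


E[die] = (1+20)/2 = 21/2
E[X] = 1×21/2 + 3 = 27/2

E[X] = 27/2


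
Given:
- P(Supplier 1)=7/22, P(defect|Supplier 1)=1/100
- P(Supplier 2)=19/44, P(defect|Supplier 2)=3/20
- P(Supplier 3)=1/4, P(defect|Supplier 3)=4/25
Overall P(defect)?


P(B) = Σ P(B|Aᵢ)×P(Aᵢ)
  1/100×7/22 = 7/2200
  3/20×19/44 = 57/880
  4/25×1/4 = 1/25
Sum = 19/176

P(defect) = 19/176 ≈ 10.80%


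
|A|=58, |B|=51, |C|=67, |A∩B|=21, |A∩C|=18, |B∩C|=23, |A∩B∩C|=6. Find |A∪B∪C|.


|A∪B∪C| = 58+51+67-21-18-23+6 = 120

|A∪B∪C| = 120


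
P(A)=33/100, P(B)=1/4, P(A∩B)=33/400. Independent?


P(A)×P(B) = 33/400
P(A∩B) = 33/400
Equal ✓ → Independent

Yes, independent


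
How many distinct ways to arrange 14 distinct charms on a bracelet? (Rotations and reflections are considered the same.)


Free circular arrangements: rotations and reflections both identified.
(n-1)!/2 = 13!/2 = 6227020800/2 = 3113510400

3113510400


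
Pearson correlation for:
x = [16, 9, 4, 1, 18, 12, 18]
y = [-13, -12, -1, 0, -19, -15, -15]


n=7, Σx=78, Σy=-75, Σxy=-1112, Σx²=1146, Σy²=1125
r = (7×(-1112) - 78×(-75))/√((7×1146 - 78²)(7×1125 - (-75)²))
= -1934/√(1938×2250) = -1934/√4360500 ≈ -1934/2088.1810 ≈ -0.9262

r ≈ -0.9262


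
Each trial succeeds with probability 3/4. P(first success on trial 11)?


Geometric: P(X=11) = (1-p)^(k-1)×p = (1/4)^10×3/4 = 3/4194304

P(X=11) = 3/4194304 ≈ 0.00%


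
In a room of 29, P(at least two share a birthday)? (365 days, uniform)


P(all different) = Π(365-i)/365 for i=0..28
= 0.319031
P(match) = 1 - 0.319031 = 0.680969

P ≈ 0.6810 ≈ 68.10%


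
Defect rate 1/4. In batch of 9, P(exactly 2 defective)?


Binomial: P(X=2) = C(9,2)×p^2×(1-p)^7
= 36 × 1/16 × 2187/16384 = 19683/65536

P(X=2) = 19683/65536 ≈ 30.03%


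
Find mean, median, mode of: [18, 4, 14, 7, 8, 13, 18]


Sorted: [4, 7, 8, 13, 14, 18, 18]
Mean = 82/7
Median = 13
Freq: {18: 2, 4: 1, 14: 1, 7: 1, 8: 1, 13: 1}
Mode: [18]

Mean=82/7, Median=13, Mode=18


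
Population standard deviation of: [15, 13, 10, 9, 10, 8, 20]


Mean = 85/7
  (15-85/7)²=400/49
  (13-85/7)²=36/49
  (10-85/7)²=225/49
  (9-85/7)²=484/49
  (10-85/7)²=225/49
  (8-85/7)²=841/49
  (20-85/7)²=3025/49
Σ(x-μ)² = 748/7
σ² = (748/7)/7 = 748/49

σ = √(748/49) ≈ 3.9071


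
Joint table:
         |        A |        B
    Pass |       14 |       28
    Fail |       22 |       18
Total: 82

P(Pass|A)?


P(Pass|A) = 14/(14+22) = 14/36 = 7/18

P = 7/18 ≈ 38.89%


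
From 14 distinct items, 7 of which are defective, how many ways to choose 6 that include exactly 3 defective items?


Choose 3 of the 7 defective items and 3 of the other 7 items:
C(7,3)×C(7,3) = 35×35 = 1225

1225


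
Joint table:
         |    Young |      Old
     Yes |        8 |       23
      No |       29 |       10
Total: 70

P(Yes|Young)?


P(Yes|Young) = 8/(8+29) = 8/37

P = 8/37 ≈ 21.62%


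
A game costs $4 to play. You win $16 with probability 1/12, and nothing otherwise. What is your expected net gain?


E[gain] = (16-4)×1/12 + (-4)×11/12
= 1 - 11/3 = -8/3

Expected net gain = $-8/3 ≈ $-2.67


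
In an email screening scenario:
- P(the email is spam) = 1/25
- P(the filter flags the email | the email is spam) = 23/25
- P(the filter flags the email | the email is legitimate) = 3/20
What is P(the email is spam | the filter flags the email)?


Using Bayes' theorem:
P(A|B) = P(B|A)·P(A) / P(B)

P(the filter flags the email) = 23/25 × 1/25 + 3/20 × 24/25
= 23/625 + 18/125 = 113/625

P(the email is spam|the filter flags the email) = (23/625) / (113/625) = 23/113

P(the email is spam|the filter flags the email) = 23/113 ≈ 20.35%


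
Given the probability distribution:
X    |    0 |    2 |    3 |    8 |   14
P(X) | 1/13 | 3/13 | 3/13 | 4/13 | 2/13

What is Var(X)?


E[X] = 75/13
E[X²] = 687/13
Var(X) = E[X²] - (E[X])² = 687/13 - 5625/169 = 3306/169

Var(X) = 3306/169 ≈ 19.5621


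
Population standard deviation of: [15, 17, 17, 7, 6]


Mean = 62/5
  (15-62/5)²=169/25
  (17-62/5)²=529/25
  (17-62/5)²=529/25
  (7-62/5)²=729/25
  (6-62/5)²=1024/25
Σ(x-μ)² = 596/5
σ² = (596/5)/5 = 596/25

σ = √(596/25) ≈ 4.8826


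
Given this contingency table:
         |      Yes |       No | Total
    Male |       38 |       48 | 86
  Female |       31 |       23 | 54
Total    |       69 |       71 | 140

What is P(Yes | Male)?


P(Yes | Male) = 38/(38+48) = 38/86 = 19/43

P(Yes|Male) = 19/43 ≈ 44.19%


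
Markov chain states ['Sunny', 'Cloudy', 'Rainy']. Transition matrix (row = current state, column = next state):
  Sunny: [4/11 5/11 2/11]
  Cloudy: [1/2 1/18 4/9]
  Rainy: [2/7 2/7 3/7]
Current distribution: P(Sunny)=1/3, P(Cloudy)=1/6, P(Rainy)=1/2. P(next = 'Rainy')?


P(next=Rainy) = Σᵢ P(now=i)×P(i→Rainy)
= 1/3×2/11 + 1/6×4/9 + 1/2×3/7
= 2/33 + 2/27 + 3/14 = 1451/4158

P = 1451/4158 ≈ 0.3490


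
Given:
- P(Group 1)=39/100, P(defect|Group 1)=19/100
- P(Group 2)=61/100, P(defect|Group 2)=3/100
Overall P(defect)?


P(B) = Σ P(B|Aᵢ)×P(Aᵢ)
  19/100×39/100 = 741/10000
  3/100×61/100 = 183/10000
Sum = 231/2500

P(defect) = 231/2500 ≈ 9.24%


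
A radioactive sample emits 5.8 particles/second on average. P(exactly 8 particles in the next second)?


Poisson(λ=5.8): P(X=8) = e^(-λ)×λ^k/k!
= e^(-5.8) × 5.8^8 / 8!
≈ 0.003027554745 × 1280630.81718 / 40320 ≈ 0.096160

P(X=8) ≈ 0.096160 ≈ 9.62%


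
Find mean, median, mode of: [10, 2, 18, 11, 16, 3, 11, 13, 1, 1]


Sorted: [1, 1, 2, 3, 10, 11, 11, 13, 16, 18]
Mean = 86/10 = 43/5
Median = 21/2
Freq: {10: 1, 2: 1, 18: 1, 11: 2, 16: 1, 3: 1, 13: 1, 1: 2}
Mode: [1, 11]

Mean=43/5, Median=21/2, Mode=[1, 11]


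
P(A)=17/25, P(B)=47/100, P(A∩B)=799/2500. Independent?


P(A)×P(B) = 799/2500
P(A∩B) = 799/2500
Equal ✓ → Independent

Yes, independent


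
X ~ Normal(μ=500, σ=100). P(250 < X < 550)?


z₁=(250-500)/100=-2.5, z₂=(550-500)/100=0.5
P = Φ(0.5) - Φ(-2.5) = 0.691462 - 0.006210 = 0.685252 ≈ 0.6853

P(250 < X < 550) ≈ 0.6853


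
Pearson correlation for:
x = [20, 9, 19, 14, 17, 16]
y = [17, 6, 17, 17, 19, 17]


n=6, Σx=95, Σy=93, Σxy=1550, Σx²=1583, Σy²=1553
r = (6×1550 - 95×93)/√((6×1583 - 95²)(6×1553 - 93²))
= 465/√(473×669) = 465/√316437 ≈ 465/562.5273 ≈ 0.8266

r ≈ 0.8266


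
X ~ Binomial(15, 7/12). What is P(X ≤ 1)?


P(X ≤ 1) = Σ P(X=i) for i=0..1
P(X=0) = 30517578125/15407021574586368
P(X=1) = 213623046875/5135673858195456
Sum = 335693359375/7703510787293184

P(X ≤ 1) = 335693359375/7703510787293184 ≈ 0.00%


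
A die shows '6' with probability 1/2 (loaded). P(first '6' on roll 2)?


Geometric: P(X=2) = (1-p)^(k-1)×p = (1/2)^1×1/2 = 1/4

P(X=2) = 1/4 ≈ 25.00%


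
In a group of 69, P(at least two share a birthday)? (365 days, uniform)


P(all different) = Π(365-i)/365 for i=0..68
= 0.001036
P(match) = 1 - 0.001036 = 0.998964

P ≈ 0.9990 ≈ 99.90%


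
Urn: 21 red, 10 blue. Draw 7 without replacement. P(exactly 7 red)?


Hypergeometric: C(21,7)×C(10,0)/C(31,7)
= 116280×1/2629575 = 2584/58435

P(X=7) = 2584/58435 ≈ 4.42%


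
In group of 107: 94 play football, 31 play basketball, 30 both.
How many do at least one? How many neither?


|A∪B| = 94+31-30 = 95
Neither = 107-95 = 12

At least one: 95; Neither: 12


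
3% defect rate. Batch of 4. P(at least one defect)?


P(all good) = (97/100)^4 = 88529281/100000000
P(≥1 defect) = 11470719/100000000

P = 11470719/100000000 ≈ 11.47%


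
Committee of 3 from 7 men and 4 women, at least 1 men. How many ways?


Count by #men:
  1M,2W: C(7,1)×C(4,2)=42
  2M,1W: C(7,2)×C(4,1)=84
  3M,0W: C(7,3)×C(4,0)=35
Total = 161

161


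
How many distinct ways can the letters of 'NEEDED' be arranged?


Letters: 6, freq: {'N': 1, 'E': 3, 'D': 2}
6!/(1!×3!×2!) = 720/12 = 60

60


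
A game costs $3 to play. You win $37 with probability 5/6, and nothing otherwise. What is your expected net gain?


E[gain] = (37-3)×5/6 + (-3)×1/6
= 85/3 - 1/2 = 167/6

Expected net gain = $167/6 ≈ $27.83


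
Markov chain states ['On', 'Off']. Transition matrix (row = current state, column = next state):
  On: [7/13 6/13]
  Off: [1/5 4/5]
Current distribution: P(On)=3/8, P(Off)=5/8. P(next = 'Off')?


P(next=Off) = Σᵢ P(now=i)×P(i→Off)
= 3/8×6/13 + 5/8×4/5
= 9/52 + 1/2 = 35/52

P = 35/52 ≈ 0.6731


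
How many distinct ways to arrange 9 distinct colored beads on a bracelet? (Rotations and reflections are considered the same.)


Free circular arrangements: rotations and reflections both identified.
(n-1)!/2 = 8!/2 = 40320/2 = 20160

20160


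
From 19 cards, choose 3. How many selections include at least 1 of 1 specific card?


Complement: C(19,3) - C(18,3) = 969 - 816 = 153

153


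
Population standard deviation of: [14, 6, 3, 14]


Mean = 37/4
  (14-37/4)²=361/16
  (6-37/4)²=169/16
  (3-37/4)²=625/16
  (14-37/4)²=361/16
Σ(x-μ)² = 379/4
σ² = (379/4)/4 = 379/16

σ = √(379/16) ≈ 4.8670


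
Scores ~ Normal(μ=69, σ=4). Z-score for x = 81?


z = (x - μ)/σ = (81 - 69)/4 = 3.0

z = 3.0


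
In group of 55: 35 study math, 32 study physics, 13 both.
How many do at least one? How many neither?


|A∪B| = 35+32-13 = 54
Neither = 55-54 = 1

At least one: 54; Neither: 1


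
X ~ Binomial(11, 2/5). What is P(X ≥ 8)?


P(X ≥ 8) = Σ P(X=i) for i=8..11
P(X=8) = 228096/9765625
P(X=9) = 50688/9765625
P(X=10) = 33792/48828125
P(X=11) = 2048/48828125
Sum = 285952/9765625

P(X ≥ 8) = 285952/9765625 ≈ 2.93%


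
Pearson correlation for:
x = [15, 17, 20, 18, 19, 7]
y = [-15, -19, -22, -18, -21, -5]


n=6, Σx=96, Σy=-100, Σxy=-1746, Σx²=1648, Σy²=1860
r = (6×(-1746) - 96×(-100))/√((6×1648 - 96²)(6×1860 - (-100)²))
= -876/√(672×1160) = -876/√779520 ≈ -876/882.9043 ≈ -0.9922

r ≈ -0.9922


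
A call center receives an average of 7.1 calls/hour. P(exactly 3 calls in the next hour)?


Poisson(λ=7.1): P(X=3) = e^(-λ)×λ^k/k!
= e^(-7.1) × 7.1^3 / 3!
≈ 0.0008251049233 × 357.911 / 6 ≈ 0.049219

P(X=3) ≈ 0.049219 ≈ 4.92%


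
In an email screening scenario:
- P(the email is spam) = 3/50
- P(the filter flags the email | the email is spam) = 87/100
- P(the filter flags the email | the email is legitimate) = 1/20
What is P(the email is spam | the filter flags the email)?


Using Bayes' theorem:
P(A|B) = P(B|A)·P(A) / P(B)

P(the filter flags the email) = 87/100 × 3/50 + 1/20 × 47/50
= 261/5000 + 47/1000 = 62/625

P(the email is spam|the filter flags the email) = (261/5000) / (62/625) = 261/496

P(the email is spam|the filter flags the email) = 261/496 ≈ 52.62%


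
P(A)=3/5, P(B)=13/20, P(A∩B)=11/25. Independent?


P(A)×P(B) = 39/100
P(A∩B) = 11/25
Not equal → NOT independent

No, not independent


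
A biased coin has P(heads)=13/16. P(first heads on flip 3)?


Geometric: P(X=3) = (1-p)^(k-1)×p = (3/16)^2×13/16 = 117/4096

P(X=3) = 117/4096 ≈ 2.86%


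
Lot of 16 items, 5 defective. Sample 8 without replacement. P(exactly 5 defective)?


Hypergeometric: C(5,5)×C(11,3)/C(16,8)
= 1×165/12870 = 1/78

P(X=5) = 1/78 ≈ 1.28%


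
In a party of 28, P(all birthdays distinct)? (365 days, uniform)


P(all different) = Π(365-i)/365 for i=0..27
= (365/365)×(364/365)×...×(338/365)
= 0.345539

P ≈ 0.3455 ≈ 34.55%


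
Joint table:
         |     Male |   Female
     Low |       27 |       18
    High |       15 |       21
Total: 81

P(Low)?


P(Low) = (27+18)/81 = 45/81 = 5/9

P(Low) = 5/9 ≈ 55.56%


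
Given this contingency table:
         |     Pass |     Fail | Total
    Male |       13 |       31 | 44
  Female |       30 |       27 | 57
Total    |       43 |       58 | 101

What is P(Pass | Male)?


P(Pass | Male) = 13/(13+31) = 13/44

P(Pass|Male) = 13/44 ≈ 29.55%


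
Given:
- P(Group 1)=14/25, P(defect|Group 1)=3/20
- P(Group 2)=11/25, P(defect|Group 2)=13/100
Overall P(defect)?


P(B) = Σ P(B|Aᵢ)×P(Aᵢ)
  3/20×14/25 = 21/250
  13/100×11/25 = 143/2500
Sum = 353/2500

P(defect) = 353/2500 ≈ 14.12%


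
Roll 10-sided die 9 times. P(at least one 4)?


P(no 4)^9 = (9/10)^9 = 387420489/1000000000
P(≥1) = 1 - 387420489/1000000000 = 612579511/1000000000

P = 612579511/1000000000 ≈ 61.26%


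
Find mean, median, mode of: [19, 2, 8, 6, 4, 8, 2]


Sorted: [2, 2, 4, 6, 8, 8, 19]
Mean = 49/7 = 7
Median = 6
Freq: {19: 1, 2: 2, 8: 2, 6: 1, 4: 1}
Mode: [2, 8]

Mean=7, Median=6, Mode=[2, 8]


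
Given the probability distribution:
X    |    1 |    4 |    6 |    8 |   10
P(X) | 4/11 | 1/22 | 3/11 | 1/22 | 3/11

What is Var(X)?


E[X] = 58/11
E[X²] = 452/11
Var(X) = E[X²] - (E[X])² = 452/11 - 3364/121 = 1608/121

Var(X) = 1608/121 ≈ 13.2893


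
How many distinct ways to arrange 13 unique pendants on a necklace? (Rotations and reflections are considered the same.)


Free circular arrangements: rotations and reflections both identified.
(n-1)!/2 = 12!/2 = 479001600/2 = 239500800

239500800


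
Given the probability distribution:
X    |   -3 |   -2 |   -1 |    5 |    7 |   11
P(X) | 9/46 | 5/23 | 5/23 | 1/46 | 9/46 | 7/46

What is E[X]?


E[X] = Σ x·P(X=x)
= (-3)×(9/46) + (-2)×(5/23) + (-1)×(5/23) + (5)×(1/46) + (7)×(9/46) + (11)×(7/46)
= 44/23

E[X] = 44/23


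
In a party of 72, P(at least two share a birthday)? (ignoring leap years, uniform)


P(all different) = Π(365-i)/365 for i=0..71
= 0.000547
P(match) = 1 - 0.000547 = 0.999453

P ≈ 0.9995 ≈ 99.95%


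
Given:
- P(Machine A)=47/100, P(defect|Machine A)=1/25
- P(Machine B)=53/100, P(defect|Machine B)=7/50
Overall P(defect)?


P(B) = Σ P(B|Aᵢ)×P(Aᵢ)
  1/25×47/100 = 47/2500
  7/50×53/100 = 371/5000
Sum = 93/1000

P(defect) = 93/1000 ≈ 9.30%


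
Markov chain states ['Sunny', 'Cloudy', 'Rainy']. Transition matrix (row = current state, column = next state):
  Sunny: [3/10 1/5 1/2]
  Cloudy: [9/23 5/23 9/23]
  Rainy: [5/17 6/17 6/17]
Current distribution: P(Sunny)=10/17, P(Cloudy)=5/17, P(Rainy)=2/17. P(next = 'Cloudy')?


P(next=Cloudy) = Σᵢ P(now=i)×P(i→Cloudy)
= 10/17×1/5 + 5/17×5/23 + 2/17×6/17
= 2/17 + 25/391 + 12/289 = 1483/6647

P = 1483/6647 ≈ 0.2231


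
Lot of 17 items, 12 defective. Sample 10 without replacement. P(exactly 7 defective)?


Hypergeometric: C(12,7)×C(5,3)/C(17,10)
= 792×10/19448 = 90/221

P(X=7) = 90/221 ≈ 40.72%


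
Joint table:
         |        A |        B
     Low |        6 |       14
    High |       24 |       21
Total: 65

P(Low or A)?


P(Low∨A) = P(Low) + P(A) - P(Low∧A)
= (20 + 30 - 6)/65 = 44/65

P = 44/65 ≈ 67.69%


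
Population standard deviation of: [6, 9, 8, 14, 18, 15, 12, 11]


Mean = 93/8
  (6-93/8)²=2025/64
  (9-93/8)²=441/64
  (8-93/8)²=841/64
  (14-93/8)²=361/64
  (18-93/8)²=2601/64
  (15-93/8)²=729/64
  (12-93/8)²=9/64
  (11-93/8)²=25/64
Σ(x-μ)² = 879/8
σ² = (879/8)/8 = 879/64

σ = √(879/64) ≈ 3.7060


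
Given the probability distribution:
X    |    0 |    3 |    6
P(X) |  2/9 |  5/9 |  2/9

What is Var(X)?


E[X] = 3
E[X²] = 13
Var(X) = E[X²] - (E[X])² = 13 - 9 = 4

Var(X) = 4 ≈ 4.0000


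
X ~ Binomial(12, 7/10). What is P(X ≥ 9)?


P(X ≥ 9) = Σ P(X=i) for i=9..12
P(X=9) = 11985021279/50000000000
P(X=10) = 83895148953/500000000000
P(X=11) = 17795940687/250000000000
P(X=12) = 13841287201/1000000000000
Sum = 98503154687/200000000000

P(X ≥ 9) = 98503154687/200000000000 ≈ 49.25%


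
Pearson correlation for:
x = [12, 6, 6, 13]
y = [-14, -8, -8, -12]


n=4, Σx=37, Σy=-42, Σxy=-420, Σx²=385, Σy²=468
r = (4×(-420) - 37×(-42))/√((4×385 - 37²)(4×468 - (-42)²))
= -126/√(171×108) = -126/√18468 ≈ -126/135.8970 ≈ -0.9272

r ≈ -0.9272


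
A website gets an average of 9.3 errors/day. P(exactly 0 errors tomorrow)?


Poisson(λ=9.3): P(X=0) = e^(-λ)×λ^k/k!
= e^(-9.3) × 9.3^0 / 0!
≈ 9.142423148e-05 × 1 / 1 ≈ 0.000091

P(X=0) ≈ 0.000091 ≈ 0.01%


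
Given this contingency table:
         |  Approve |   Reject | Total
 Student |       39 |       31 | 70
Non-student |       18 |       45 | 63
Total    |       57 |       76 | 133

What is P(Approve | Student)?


P(Approve | Student) = 39/(39+31) = 39/70

P(Approve|Student) = 39/70 ≈ 55.71%


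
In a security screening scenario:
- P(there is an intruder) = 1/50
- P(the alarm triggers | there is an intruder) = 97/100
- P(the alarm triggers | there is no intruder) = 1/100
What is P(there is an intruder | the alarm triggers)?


Using Bayes' theorem:
P(A|B) = P(B|A)·P(A) / P(B)

P(the alarm triggers) = 97/100 × 1/50 + 1/100 × 49/50
= 97/5000 + 49/5000 = 73/2500

P(there is an intruder|the alarm triggers) = (97/5000) / (73/2500) = 97/146

P(there is an intruder|the alarm triggers) = 97/146 ≈ 66.44%


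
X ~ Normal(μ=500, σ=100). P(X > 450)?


z = (450-500)/100 = -0.5
P(X > 450) = 1 - P(Z ≤ -0.5) = 1 - 0.3085 = 0.6915

P(X > 450) ≈ 0.6915


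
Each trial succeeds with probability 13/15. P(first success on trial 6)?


Geometric: P(X=6) = (1-p)^(k-1)×p = (2/15)^5×13/15 = 416/11390625

P(X=6) = 416/11390625 ≈ 0.00%


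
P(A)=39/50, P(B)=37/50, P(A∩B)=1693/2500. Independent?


P(A)×P(B) = 1443/2500
P(A∩B) = 1693/2500
Not equal → NOT independent

No, not independent


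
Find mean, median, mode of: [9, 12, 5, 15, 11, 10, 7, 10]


Sorted: [5, 7, 9, 10, 10, 11, 12, 15]
Mean = 79/8
Median = 10
Freq: {9: 1, 12: 1, 5: 1, 15: 1, 11: 1, 10: 2, 7: 1}
Mode: [10]

Mean=79/8, Median=10, Mode=10


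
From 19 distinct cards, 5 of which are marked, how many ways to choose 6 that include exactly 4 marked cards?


Choose 4 of the 5 marked cards and 2 of the other 14 cards:
C(5,4)×C(14,2) = 5×91 = 455

455


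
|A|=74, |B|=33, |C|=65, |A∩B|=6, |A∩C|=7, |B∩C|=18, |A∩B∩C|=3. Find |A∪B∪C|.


|A∪B∪C| = 74+33+65-6-7-18+3 = 144

|A∪B∪C| = 144


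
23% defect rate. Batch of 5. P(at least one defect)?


P(all good) = (77/100)^5 = 2706784157/10000000000
P(≥1 defect) = 7293215843/10000000000

P = 7293215843/10000000000 ≈ 72.93%


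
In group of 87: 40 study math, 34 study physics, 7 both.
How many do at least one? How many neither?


|A∪B| = 40+34-7 = 67
Neither = 87-67 = 20

At least one: 67; Neither: 20


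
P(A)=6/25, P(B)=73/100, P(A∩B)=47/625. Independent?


P(A)×P(B) = 219/1250
P(A∩B) = 47/625
Not equal → NOT independent

No, not independent


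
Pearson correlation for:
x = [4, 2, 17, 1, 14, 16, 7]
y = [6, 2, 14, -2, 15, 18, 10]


n=7, Σx=61, Σy=63, Σxy=832, Σx²=811, Σy²=889
r = (7×832 - 61×63)/√((7×811 - 61²)(7×889 - 63²))
= 1981/√(1956×2254) = 1981/√4408824 ≈ 1981/2099.7200 ≈ 0.9435

r ≈ 0.9435


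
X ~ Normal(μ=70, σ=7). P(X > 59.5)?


z = (59.5-70)/7 = -1.5
P(X > 59.5) = 1 - P(Z ≤ -1.5) = 1 - 0.0668 = 0.9332

P(X > 59.5) ≈ 0.9332


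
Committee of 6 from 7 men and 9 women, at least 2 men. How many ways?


Count by #men:
  2M,4W: C(7,2)×C(9,4)=2646
  3M,3W: C(7,3)×C(9,3)=2940
  4M,2W: C(7,4)×C(9,2)=1260
  5M,1W: C(7,5)×C(9,1)=189
  6M,0W: C(7,6)×C(9,0)=7
Total = 7042

7042


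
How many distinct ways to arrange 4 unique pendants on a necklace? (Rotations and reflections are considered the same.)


Free circular arrangements: rotations and reflections both identified.
(n-1)!/2 = 3!/2 = 6/2 = 3

3


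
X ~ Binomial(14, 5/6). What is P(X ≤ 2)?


P(X ≤ 2) = Σ P(X=i) for i=0..2
P(X=0) = 1/78364164096
P(X=1) = 35/39182082048
P(X=2) = 2275/78364164096
Sum = 391/13060694016

P(X ≤ 2) = 391/13060694016 ≈ 0.00%


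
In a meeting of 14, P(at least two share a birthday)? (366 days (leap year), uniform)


P(all different) = Π(366-i)/366 for i=0..13
= 0.777440
P(match) = 1 - 0.777440 = 0.222560

P ≈ 0.2226 ≈ 22.26%


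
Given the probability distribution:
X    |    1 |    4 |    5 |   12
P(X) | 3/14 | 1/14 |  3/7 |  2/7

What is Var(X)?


E[X] = 85/14
E[X²] = 745/14
Var(X) = E[X²] - (E[X])² = 745/14 - 7225/196 = 3205/196

Var(X) = 3205/196 ≈ 16.3520


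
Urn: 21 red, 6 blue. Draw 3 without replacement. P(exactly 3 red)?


Hypergeometric: C(21,3)×C(6,0)/C(27,3)
= 1330×1/2925 = 266/585

P(X=3) = 266/585 ≈ 45.47%


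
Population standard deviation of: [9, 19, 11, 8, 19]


Mean = 66/5
  (9-66/5)²=441/25
  (19-66/5)²=841/25
  (11-66/5)²=121/25
  (8-66/5)²=676/25
  (19-66/5)²=841/25
Σ(x-μ)² = 584/5
σ² = (584/5)/5 = 584/25

σ = √(584/25) ≈ 4.8332


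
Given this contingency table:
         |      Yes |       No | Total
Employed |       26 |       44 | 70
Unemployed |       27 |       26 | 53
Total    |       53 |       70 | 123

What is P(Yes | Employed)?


P(Yes | Employed) = 26/(26+44) = 26/70 = 13/35

P(Yes|Employed) = 13/35 ≈ 37.14%


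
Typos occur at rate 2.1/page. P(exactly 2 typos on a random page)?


Poisson(λ=2.1): P(X=2) = e^(-λ)×λ^k/k!
= e^(-2.1) × 2.1^2 / 2!
≈ 0.1224564283 × 4.41 / 2 ≈ 0.270016

P(X=2) ≈ 0.270016 ≈ 27.00%


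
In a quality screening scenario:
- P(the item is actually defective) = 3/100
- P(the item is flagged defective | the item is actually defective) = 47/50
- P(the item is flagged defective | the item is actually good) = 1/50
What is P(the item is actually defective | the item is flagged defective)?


Using Bayes' theorem:
P(A|B) = P(B|A)·P(A) / P(B)

P(the item is flagged defective) = 47/50 × 3/100 + 1/50 × 97/100
= 141/5000 + 97/5000 = 119/2500

P(the item is actually defective|the item is flagged defective) = (141/5000) / (119/2500) = 141/238

P(the item is actually defective|the item is flagged defective) = 141/238 ≈ 59.24%


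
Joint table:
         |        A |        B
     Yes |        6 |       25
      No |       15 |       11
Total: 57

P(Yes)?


P(Yes) = (6+25)/57 = 31/57

P(Yes) = 31/57 ≈ 54.39%


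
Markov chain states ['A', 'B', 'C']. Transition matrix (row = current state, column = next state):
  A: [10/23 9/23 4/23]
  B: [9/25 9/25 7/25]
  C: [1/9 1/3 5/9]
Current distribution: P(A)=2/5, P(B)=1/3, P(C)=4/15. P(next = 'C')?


P(next=C) = Σᵢ P(now=i)×P(i→C)
= 2/5×4/23 + 1/3×7/25 + 4/15×5/9
= 8/115 + 7/75 + 4/27 = 4829/15525

P = 4829/15525 ≈ 0.3110


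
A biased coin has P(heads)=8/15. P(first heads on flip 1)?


Geometric: P(X=1) = (1-p)^(k-1)×p = (7/15)^0×8/15 = 8/15

P(X=1) = 8/15 ≈ 53.33%


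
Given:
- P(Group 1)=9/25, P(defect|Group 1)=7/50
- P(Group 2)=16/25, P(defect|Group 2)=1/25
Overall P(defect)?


P(B) = Σ P(B|Aᵢ)×P(Aᵢ)
  7/50×9/25 = 63/1250
  1/25×16/25 = 16/625
Sum = 19/250

P(defect) = 19/250 ≈ 7.60%


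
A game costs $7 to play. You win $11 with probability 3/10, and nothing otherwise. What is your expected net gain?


E[gain] = (11-7)×3/10 + (-7)×7/10
= 6/5 - 49/10 = -37/10

Expected net gain = $-37/10 ≈ $-3.70


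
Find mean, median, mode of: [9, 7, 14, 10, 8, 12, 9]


Sorted: [7, 8, 9, 9, 10, 12, 14]
Mean = 69/7
Median = 9
Freq: {9: 2, 7: 1, 14: 1, 10: 1, 8: 1, 12: 1}
Mode: [9]

Mean=69/7, Median=9, Mode=9


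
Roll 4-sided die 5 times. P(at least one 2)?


P(no 2)^5 = (3/4)^5 = 243/1024
P(≥1) = 1 - 243/1024 = 781/1024

P = 781/1024 ≈ 76.27%


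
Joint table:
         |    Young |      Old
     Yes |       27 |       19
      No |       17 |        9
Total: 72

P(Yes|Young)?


P(Yes|Young) = 27/(27+17) = 27/44

P = 27/44 ≈ 61.36%


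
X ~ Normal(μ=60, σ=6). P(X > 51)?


z = (51-60)/6 = -1.5
P(X > 51) = 1 - P(Z ≤ -1.5) = 1 - 0.0668 = 0.9332

P(X > 51) ≈ 0.9332


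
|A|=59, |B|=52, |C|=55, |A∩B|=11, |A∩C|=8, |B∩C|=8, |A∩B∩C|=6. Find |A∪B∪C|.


|A∪B∪C| = 59+52+55-11-8-8+6 = 145

|A∪B∪C| = 145


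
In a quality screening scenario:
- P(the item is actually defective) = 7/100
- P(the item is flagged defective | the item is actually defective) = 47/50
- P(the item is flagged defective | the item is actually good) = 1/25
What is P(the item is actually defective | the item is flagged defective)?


Using Bayes' theorem:
P(A|B) = P(B|A)·P(A) / P(B)

P(the item is flagged defective) = 47/50 × 7/100 + 1/25 × 93/100
= 329/5000 + 93/2500 = 103/1000

P(the item is actually defective|the item is flagged defective) = (329/5000) / (103/1000) = 329/515

P(the item is actually defective|the item is flagged defective) = 329/515 ≈ 63.88%


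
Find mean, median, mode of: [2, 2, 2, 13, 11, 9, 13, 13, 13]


Sorted: [2, 2, 2, 9, 11, 13, 13, 13, 13]
Mean = 78/9 = 26/3
Median = 11
Freq: {2: 3, 13: 4, 11: 1, 9: 1}
Mode: [13]

Mean=26/3, Median=11, Mode=13


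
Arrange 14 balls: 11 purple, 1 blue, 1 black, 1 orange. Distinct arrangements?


14!/(11!×1!×1!×1!) = 2184

2184


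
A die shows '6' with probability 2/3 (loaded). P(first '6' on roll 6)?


Geometric: P(X=6) = (1-p)^(k-1)×p = (1/3)^5×2/3 = 2/729

P(X=6) = 2/729 ≈ 0.27%


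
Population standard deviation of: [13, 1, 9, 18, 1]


Mean = 42/5
  (13-42/5)²=529/25
  (1-42/5)²=1369/25
  (9-42/5)²=9/25
  (18-42/5)²=2304/25
  (1-42/5)²=1369/25
Σ(x-μ)² = 1116/5
σ² = (1116/5)/5 = 1116/25

σ = √(1116/25) ≈ 6.6813


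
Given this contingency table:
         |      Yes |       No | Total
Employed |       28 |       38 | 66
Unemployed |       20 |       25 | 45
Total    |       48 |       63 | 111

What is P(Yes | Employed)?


P(Yes | Employed) = 28/(28+38) = 28/66 = 14/33

P(Yes|Employed) = 14/33 ≈ 42.42%


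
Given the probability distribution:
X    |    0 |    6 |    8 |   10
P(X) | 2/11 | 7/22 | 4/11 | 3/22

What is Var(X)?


E[X] = 68/11
E[X²] = 532/11
Var(X) = E[X²] - (E[X])² = 532/11 - 4624/121 = 1228/121

Var(X) = 1228/121 ≈ 10.1488


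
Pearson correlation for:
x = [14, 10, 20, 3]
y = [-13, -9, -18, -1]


n=4, Σx=47, Σy=-41, Σxy=-635, Σx²=705, Σy²=575
r = (4×(-635) - 47×(-41))/√((4×705 - 47²)(4×575 - (-41)²))
= -613/√(611×619) = -613/√378209 ≈ -613/614.9870 ≈ -0.9968

r ≈ -0.9968


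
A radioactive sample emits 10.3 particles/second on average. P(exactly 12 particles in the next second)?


Poisson(λ=10.3): P(X=12) = e^(-λ)×λ^k/k!
= e^(-10.3) × 10.3^12 / 12!
≈ 3.363309519e-05 × 1.42576088685e+12 / 479001600 ≈ 0.100110

P(X=12) ≈ 0.100110 ≈ 10.01%


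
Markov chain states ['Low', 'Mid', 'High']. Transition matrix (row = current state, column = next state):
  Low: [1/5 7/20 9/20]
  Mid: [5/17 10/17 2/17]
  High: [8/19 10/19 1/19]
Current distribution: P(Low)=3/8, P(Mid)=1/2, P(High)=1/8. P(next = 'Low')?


P(next=Low) = Σᵢ P(now=i)×P(i→Low)
= 3/8×1/5 + 1/2×5/17 + 1/8×8/19
= 3/40 + 5/34 + 1/19 = 3549/12920

P = 3549/12920 ≈ 0.2747


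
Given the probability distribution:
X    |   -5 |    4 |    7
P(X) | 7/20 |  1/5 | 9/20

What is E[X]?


E[X] = Σ x·P(X=x)
= (-5)×(7/20) + (4)×(1/5) + (7)×(9/20)
= 11/5

E[X] = 11/5


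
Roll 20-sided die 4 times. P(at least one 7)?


P(no 7)^4 = (19/20)^4 = 130321/160000
P(≥1) = 1 - 130321/160000 = 29679/160000

P = 29679/160000 ≈ 18.55%


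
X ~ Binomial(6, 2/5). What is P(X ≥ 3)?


P(X ≥ 3) = Σ P(X=i) for i=3..6
P(X=3) = 864/3125
P(X=4) = 432/3125
P(X=5) = 576/15625
P(X=6) = 64/15625
Sum = 1424/3125

P(X ≥ 3) = 1424/3125 ≈ 45.57%


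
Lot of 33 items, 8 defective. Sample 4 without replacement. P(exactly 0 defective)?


Hypergeometric: C(8,0)×C(25,4)/C(33,4)
= 1×12650/40920 = 115/372

P(X=0) = 115/372 ≈ 30.91%


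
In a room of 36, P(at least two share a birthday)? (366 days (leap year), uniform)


P(all different) = Π(366-i)/366 for i=0..35
= 0.168667
P(match) = 1 - 0.168667 = 0.831333

P ≈ 0.8313 ≈ 83.13%


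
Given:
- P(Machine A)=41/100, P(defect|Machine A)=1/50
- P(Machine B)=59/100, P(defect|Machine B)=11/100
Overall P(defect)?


P(B) = Σ P(B|Aᵢ)×P(Aᵢ)
  1/50×41/100 = 41/5000
  11/100×59/100 = 649/10000
Sum = 731/10000

P(defect) = 731/10000 ≈ 7.31%


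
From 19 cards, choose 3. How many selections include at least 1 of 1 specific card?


Complement: C(19,3) - C(18,3) = 969 - 816 = 153

153


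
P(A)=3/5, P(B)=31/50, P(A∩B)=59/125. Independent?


P(A)×P(B) = 93/250
P(A∩B) = 59/125
Not equal → NOT independent

No, not independent


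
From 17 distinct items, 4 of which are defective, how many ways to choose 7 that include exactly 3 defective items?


Choose 3 of the 4 defective items and 4 of the other 13 items:
C(4,3)×C(13,4) = 4×715 = 2860

2860


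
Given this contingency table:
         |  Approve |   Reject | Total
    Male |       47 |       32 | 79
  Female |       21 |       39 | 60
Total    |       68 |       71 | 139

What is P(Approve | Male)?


P(Approve | Male) = 47/(47+32) = 47/79

P(Approve|Male) = 47/79 ≈ 59.49%


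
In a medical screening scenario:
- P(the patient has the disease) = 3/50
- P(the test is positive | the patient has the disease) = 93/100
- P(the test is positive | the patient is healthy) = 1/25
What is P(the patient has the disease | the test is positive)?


Using Bayes' theorem:
P(A|B) = P(B|A)·P(A) / P(B)

P(the test is positive) = 93/100 × 3/50 + 1/25 × 47/50
= 279/5000 + 47/1250 = 467/5000

P(the patient has the disease|the test is positive) = (279/5000) / (467/5000) = 279/467

P(the patient has the disease|the test is positive) = 279/467 ≈ 59.74%
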